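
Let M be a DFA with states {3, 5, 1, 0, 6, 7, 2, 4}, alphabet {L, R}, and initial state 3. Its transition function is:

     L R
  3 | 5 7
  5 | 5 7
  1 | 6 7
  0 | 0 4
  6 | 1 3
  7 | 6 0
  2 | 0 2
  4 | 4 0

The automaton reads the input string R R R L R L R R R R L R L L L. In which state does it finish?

start at 3
read 'R': 3 → 7
read 'R': 7 → 0
read 'R': 0 → 4
read 'L': 4 → 4
read 'R': 4 → 0
read 'L': 0 → 0
read 'R': 0 → 4
read 'R': 4 → 0
read 'R': 0 → 4
read 'R': 4 → 0
read 'L': 0 → 0
read 'R': 0 → 4
read 'L': 4 → 4
read 'L': 4 → 4
read 'L': 4 → 4

4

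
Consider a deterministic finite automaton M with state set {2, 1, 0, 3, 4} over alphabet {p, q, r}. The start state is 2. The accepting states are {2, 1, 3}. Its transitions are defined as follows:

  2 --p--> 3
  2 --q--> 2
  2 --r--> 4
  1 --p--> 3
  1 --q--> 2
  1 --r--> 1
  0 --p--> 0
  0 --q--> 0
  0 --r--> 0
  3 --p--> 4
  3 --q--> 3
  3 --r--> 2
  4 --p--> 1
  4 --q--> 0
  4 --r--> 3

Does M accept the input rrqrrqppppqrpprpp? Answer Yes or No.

No

start at 2
read 'r': 2 → 4
read 'r': 4 → 3
read 'q': 3 → 3
read 'r': 3 → 2
read 'r': 2 → 4
read 'q': 4 → 0
read 'p': 0 → 0
read 'p': 0 → 0
read 'p': 0 → 0
read 'p': 0 → 0
read 'q': 0 → 0
read 'r': 0 → 0
read 'p': 0 → 0
read 'p': 0 → 0
read 'r': 0 → 0
read 'p': 0 → 0
read 'p': 0 → 0
End state 0 is not accepting.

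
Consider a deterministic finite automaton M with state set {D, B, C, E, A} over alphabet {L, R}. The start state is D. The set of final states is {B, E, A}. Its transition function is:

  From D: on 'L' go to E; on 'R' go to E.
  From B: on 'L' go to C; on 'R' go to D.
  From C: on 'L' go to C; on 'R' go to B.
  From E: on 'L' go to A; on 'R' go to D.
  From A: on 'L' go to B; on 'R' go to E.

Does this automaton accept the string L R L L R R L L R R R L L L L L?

No

D → E → D → E → A → E → D → E → A → E → D → E → A → B → C → C → C
End state C is not accepting.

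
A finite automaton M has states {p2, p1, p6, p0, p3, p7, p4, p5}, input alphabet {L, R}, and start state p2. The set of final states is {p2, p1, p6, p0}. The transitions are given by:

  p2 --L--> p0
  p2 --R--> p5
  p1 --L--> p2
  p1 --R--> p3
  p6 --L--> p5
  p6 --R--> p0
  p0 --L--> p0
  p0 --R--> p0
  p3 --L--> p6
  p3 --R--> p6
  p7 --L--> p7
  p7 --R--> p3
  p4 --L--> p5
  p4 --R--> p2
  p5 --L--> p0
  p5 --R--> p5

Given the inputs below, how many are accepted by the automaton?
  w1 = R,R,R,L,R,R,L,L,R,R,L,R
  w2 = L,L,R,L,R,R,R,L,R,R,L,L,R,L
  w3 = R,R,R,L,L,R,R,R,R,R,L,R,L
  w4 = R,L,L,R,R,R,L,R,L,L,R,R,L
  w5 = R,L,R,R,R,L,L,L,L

w1:
  start at p2
  read 'R': p2 → p5
  read 'R': p5 → p5
  read 'R': p5 → p5
  read 'L': p5 → p0
  read 'R': p0 → p0
  read 'R': p0 → p0
  read 'L': p0 → p0
  read 'L': p0 → p0
  read 'R': p0 → p0
  read 'R': p0 → p0
  read 'L': p0 → p0
  read 'R': p0 → p0
  end p0, accepted
w2:
  start at p2
  read 'L': p2 → p0
  read 'L': p0 → p0
  read 'R': p0 → p0
  read 'L': p0 → p0
  read 'R': p0 → p0
  read 'R': p0 → p0
  read 'R': p0 → p0
  read 'L': p0 → p0
  read 'R': p0 → p0
  read 'R': p0 → p0
  read 'L': p0 → p0
  read 'L': p0 → p0
  read 'R': p0 → p0
  read 'L': p0 → p0
  end p0, accepted
w3:
  start at p2
  read 'R': p2 → p5
  read 'R': p5 → p5
  read 'R': p5 → p5
  read 'L': p5 → p0
  read 'L': p0 → p0
  read 'R': p0 → p0
  read 'R': p0 → p0
  read 'R': p0 → p0
  read 'R': p0 → p0
  read 'R': p0 → p0
  read 'L': p0 → p0
  read 'R': p0 → p0
  read 'L': p0 → p0
  end p0, accepted
w4:
  start at p2
  read 'R': p2 → p5
  read 'L': p5 → p0
  read 'L': p0 → p0
  read 'R': p0 → p0
  read 'R': p0 → p0
  read 'R': p0 → p0
  read 'L': p0 → p0
  read 'R': p0 → p0
  read 'L': p0 → p0
  read 'L': p0 → p0
  read 'R': p0 → p0
  read 'R': p0 → p0
  read 'L': p0 → p0
  end p0, accepted
w5:
  start at p2
  read 'R': p2 → p5
  read 'L': p5 → p0
  read 'R': p0 → p0
  read 'R': p0 → p0
  read 'R': p0 → p0
  read 'L': p0 → p0
  read 'L': p0 → p0
  read 'L': p0 → p0
  read 'L': p0 → p0
  end p0, accepted

5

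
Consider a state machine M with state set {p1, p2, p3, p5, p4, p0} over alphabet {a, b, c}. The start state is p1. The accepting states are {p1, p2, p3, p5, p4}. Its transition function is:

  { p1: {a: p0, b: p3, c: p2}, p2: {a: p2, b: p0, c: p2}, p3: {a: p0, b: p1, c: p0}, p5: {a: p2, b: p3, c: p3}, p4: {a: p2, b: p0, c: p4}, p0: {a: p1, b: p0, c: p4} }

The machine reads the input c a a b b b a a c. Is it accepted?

start at p1
read 'c': p1 → p2
read 'a': p2 → p2
read 'a': p2 → p2
read 'b': p2 → p0
read 'b': p0 → p0
read 'b': p0 → p0
read 'a': p0 → p1
read 'a': p1 → p0
read 'c': p0 → p4
End state p4 is accepting.

Yes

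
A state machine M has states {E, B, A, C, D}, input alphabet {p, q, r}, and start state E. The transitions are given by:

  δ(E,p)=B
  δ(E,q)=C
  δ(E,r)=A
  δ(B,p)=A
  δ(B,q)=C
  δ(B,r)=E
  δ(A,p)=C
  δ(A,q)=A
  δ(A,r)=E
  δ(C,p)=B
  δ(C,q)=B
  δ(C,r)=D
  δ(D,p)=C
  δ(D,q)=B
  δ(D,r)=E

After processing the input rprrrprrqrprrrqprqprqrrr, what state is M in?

start at E
read 'r': E → A
read 'p': A → C
read 'r': C → D
read 'r': D → E
read 'r': E → A
read 'p': A → C
read 'r': C → D
read 'r': D → E
read 'q': E → C
read 'r': C → D
read 'p': D → C
read 'r': C → D
read 'r': D → E
read 'r': E → A
read 'q': A → A
read 'p': A → C
read 'r': C → D
read 'q': D → B
read 'p': B → A
read 'r': A → E
read 'q': E → C
read 'r': C → D
read 'r': D → E
read 'r': E → A

A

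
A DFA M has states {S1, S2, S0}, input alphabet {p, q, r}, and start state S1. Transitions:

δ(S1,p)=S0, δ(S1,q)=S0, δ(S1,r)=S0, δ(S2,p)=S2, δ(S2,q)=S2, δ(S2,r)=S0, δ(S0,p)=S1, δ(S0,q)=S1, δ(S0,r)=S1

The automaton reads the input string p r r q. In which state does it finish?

start at S1
read 'p': S1 → S0
read 'r': S0 → S1
read 'r': S1 → S0
read 'q': S0 → S1

S1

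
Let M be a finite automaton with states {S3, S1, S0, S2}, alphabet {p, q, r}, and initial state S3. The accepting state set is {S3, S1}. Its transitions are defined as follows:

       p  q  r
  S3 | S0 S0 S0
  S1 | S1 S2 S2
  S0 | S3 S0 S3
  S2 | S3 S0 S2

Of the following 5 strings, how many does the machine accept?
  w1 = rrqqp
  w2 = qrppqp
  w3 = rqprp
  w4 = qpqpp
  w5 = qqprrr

3

w1:
  start at S3
  read 'r': S3 → S0
  read 'r': S0 → S3
  read 'q': S3 → S0
  read 'q': S0 → S0
  read 'p': S0 → S3
  end S3, accepted
w2:
  start at S3
  read 'q': S3 → S0
  read 'r': S0 → S3
  read 'p': S3 → S0
  read 'p': S0 → S3
  read 'q': S3 → S0
  read 'p': S0 → S3
  end S3, accepted
w3:
  start at S3
  read 'r': S3 → S0
  read 'q': S0 → S0
  read 'p': S0 → S3
  read 'r': S3 → S0
  read 'p': S0 → S3
  end S3, accepted
w4:
  start at S3
  read 'q': S3 → S0
  read 'p': S0 → S3
  read 'q': S3 → S0
  read 'p': S0 → S3
  read 'p': S3 → S0
  end S0, rejected
w5:
  start at S3
  read 'q': S3 → S0
  read 'q': S0 → S0
  read 'p': S0 → S3
  read 'r': S3 → S0
  read 'r': S0 → S3
  read 'r': S3 → S0
  end S0, rejected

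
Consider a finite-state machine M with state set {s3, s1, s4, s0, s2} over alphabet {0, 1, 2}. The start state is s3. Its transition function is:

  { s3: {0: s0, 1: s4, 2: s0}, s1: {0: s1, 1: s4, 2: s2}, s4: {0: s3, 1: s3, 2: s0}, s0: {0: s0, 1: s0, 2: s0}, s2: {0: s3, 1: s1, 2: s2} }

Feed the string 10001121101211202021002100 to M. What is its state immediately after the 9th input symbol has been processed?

s0

s3 → s4 → s3 → s0 → s0 → s0 → s0 → s0 → s0 → s0
After 9 symbols: s0.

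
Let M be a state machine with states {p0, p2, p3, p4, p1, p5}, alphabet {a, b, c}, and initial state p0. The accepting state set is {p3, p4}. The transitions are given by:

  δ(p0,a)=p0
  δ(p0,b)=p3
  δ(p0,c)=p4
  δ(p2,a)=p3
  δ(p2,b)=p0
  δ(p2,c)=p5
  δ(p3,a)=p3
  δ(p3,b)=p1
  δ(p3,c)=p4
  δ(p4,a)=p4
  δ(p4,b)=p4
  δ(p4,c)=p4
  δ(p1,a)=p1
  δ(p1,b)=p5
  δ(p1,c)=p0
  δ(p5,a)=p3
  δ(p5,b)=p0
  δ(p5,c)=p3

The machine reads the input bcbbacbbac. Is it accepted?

Yes

p0 → p3 → p4 → p4 → p4 → p4 → p4 → p4 → p4 → p4 → p4
End state p4 is accepting.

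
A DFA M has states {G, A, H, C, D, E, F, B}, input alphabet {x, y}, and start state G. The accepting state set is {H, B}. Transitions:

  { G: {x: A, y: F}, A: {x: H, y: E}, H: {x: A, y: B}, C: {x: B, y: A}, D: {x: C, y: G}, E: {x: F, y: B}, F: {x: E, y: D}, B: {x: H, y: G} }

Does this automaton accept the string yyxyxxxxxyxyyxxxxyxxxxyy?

Trace: G -y-> F -y-> D -x-> C -y-> A -x-> H -x-> A -x-> H -x-> A -x-> H -y-> B -x-> H -y-> B -y-> G -x-> A -x-> H -x-> A -x-> H -y-> B -x-> H -x-> A -x-> H -x-> A -y-> E -y-> B
End state B is accepting.

Yes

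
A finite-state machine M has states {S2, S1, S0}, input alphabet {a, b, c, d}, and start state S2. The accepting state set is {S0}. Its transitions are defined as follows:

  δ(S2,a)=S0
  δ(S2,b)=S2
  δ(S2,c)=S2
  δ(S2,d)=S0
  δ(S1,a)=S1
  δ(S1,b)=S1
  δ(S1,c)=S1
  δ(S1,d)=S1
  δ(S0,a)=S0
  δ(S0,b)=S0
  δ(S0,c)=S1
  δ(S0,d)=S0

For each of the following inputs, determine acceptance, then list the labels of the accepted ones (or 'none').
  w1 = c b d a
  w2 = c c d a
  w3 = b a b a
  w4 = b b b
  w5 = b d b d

w1, w2, w3, w5

w1:
  start at S2
  read 'c': S2 → S2
  read 'b': S2 → S2
  read 'd': S2 → S0
  read 'a': S0 → S0
  end S0, accepted
w2:
  start at S2
  read 'c': S2 → S2
  read 'c': S2 → S2
  read 'd': S2 → S0
  read 'a': S0 → S0
  end S0, accepted
w3:
  start at S2
  read 'b': S2 → S2
  read 'a': S2 → S0
  read 'b': S0 → S0
  read 'a': S0 → S0
  end S0, accepted
w4:
  start at S2
  read 'b': S2 → S2
  read 'b': S2 → S2
  read 'b': S2 → S2
  end S2, rejected
w5:
  start at S2
  read 'b': S2 → S2
  read 'd': S2 → S0
  read 'b': S0 → S0
  read 'd': S0 → S0
  end S0, accepted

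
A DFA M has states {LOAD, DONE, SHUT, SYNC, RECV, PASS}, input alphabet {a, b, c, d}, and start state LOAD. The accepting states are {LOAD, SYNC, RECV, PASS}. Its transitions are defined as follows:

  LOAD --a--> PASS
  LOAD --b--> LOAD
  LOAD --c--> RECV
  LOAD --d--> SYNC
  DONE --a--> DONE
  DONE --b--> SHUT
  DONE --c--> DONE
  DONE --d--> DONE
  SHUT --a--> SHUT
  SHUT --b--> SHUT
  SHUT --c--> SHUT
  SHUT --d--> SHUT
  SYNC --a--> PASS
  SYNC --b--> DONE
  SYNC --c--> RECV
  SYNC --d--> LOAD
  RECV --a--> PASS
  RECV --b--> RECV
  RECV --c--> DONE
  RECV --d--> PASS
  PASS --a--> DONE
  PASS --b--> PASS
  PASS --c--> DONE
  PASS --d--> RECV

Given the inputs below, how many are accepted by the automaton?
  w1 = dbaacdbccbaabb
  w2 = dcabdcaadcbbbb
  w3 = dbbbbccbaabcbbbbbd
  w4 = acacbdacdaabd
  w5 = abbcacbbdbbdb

0

w1: LOAD → SYNC → DONE → DONE → DONE → DONE → DONE → SHUT → SHUT → SHUT → SHUT → SHUT → SHUT → SHUT → SHUT  → end SHUT, rejected
w2: LOAD → SYNC → RECV → PASS → PASS → RECV → DONE → DONE → DONE → DONE → DONE → SHUT → SHUT → SHUT → SHUT  → end SHUT, rejected
w3: LOAD → SYNC → DONE → SHUT → SHUT → SHUT → SHUT → SHUT → SHUT → SHUT → SHUT → SHUT → SHUT → SHUT → SHUT → SHUT → SHUT → SHUT → SHUT  → end SHUT, rejected
w4: LOAD → PASS → DONE → DONE → DONE → SHUT → SHUT → SHUT → SHUT → SHUT → SHUT → SHUT → SHUT → SHUT  → end SHUT, rejected
w5: LOAD → PASS → PASS → PASS → DONE → DONE → DONE → SHUT → SHUT → SHUT → SHUT → SHUT → SHUT → SHUT  → end SHUT, rejected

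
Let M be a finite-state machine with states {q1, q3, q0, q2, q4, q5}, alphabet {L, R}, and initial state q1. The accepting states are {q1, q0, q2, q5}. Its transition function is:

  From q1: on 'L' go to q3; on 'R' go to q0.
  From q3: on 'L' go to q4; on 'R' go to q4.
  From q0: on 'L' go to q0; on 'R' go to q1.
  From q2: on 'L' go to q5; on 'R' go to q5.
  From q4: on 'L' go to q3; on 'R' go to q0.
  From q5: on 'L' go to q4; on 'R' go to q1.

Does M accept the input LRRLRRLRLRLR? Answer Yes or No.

No

q1 → q3 → q4 → q0 → q0 → q1 → q0 → q0 → q1 → q3 → q4 → q3 → q4
End state q4 is not accepting.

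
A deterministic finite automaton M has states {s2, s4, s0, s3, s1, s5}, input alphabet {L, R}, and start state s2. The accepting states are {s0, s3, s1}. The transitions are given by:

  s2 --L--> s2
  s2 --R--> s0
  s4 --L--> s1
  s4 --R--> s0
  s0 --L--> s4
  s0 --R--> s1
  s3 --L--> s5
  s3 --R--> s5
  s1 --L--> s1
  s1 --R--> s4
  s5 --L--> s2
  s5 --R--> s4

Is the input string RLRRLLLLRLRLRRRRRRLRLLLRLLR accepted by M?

No

start at s2
read 'R': s2 → s0
read 'L': s0 → s4
read 'R': s4 → s0
read 'R': s0 → s1
read 'L': s1 → s1
read 'L': s1 → s1
read 'L': s1 → s1
read 'L': s1 → s1
read 'R': s1 → s4
read 'L': s4 → s1
read 'R': s1 → s4
read 'L': s4 → s1
read 'R': s1 → s4
read 'R': s4 → s0
read 'R': s0 → s1
read 'R': s1 → s4
read 'R': s4 → s0
read 'R': s0 → s1
read 'L': s1 → s1
read 'R': s1 → s4
read 'L': s4 → s1
read 'L': s1 → s1
read 'L': s1 → s1
read 'R': s1 → s4
read 'L': s4 → s1
read 'L': s1 → s1
read 'R': s1 → s4
End state s4 is not accepting.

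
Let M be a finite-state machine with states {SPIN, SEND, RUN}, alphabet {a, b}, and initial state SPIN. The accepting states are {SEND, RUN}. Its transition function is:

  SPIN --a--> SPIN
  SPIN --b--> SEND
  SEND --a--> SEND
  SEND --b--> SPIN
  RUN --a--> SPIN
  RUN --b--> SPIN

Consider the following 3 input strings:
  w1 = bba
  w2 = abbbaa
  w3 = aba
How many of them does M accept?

2

w1:
  start at SPIN
  read 'b': SPIN → SEND
  read 'b': SEND → SPIN
  read 'a': SPIN → SPIN
  end SPIN, rejected
w2:
  start at SPIN
  read 'a': SPIN → SPIN
  read 'b': SPIN → SEND
  read 'b': SEND → SPIN
  read 'b': SPIN → SEND
  read 'a': SEND → SEND
  read 'a': SEND → SEND
  end SEND, accepted
w3:
  start at SPIN
  read 'a': SPIN → SPIN
  read 'b': SPIN → SEND
  read 'a': SEND → SEND
  end SEND, accepted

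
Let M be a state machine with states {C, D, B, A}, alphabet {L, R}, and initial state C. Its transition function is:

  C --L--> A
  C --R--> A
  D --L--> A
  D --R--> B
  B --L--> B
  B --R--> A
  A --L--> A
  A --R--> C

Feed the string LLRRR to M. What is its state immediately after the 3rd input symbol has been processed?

Trace: C -L-> A -L-> A -R-> C
After 3 symbols: C.

C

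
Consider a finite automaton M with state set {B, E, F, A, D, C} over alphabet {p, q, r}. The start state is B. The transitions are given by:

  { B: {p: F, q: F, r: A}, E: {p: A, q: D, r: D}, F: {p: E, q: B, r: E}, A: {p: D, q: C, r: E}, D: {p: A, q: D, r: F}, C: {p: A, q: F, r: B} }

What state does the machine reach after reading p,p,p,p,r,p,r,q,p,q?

C

B → F → E → A → D → F → E → D → D → A → C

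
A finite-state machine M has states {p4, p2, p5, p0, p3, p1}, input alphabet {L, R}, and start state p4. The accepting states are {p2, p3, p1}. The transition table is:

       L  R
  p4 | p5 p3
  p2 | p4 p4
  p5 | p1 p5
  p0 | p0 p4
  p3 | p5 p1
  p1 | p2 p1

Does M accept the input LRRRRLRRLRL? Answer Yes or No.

No

Trace: p4 -L-> p5 -R-> p5 -R-> p5 -R-> p5 -R-> p5 -L-> p1 -R-> p1 -R-> p1 -L-> p2 -R-> p4 -L-> p5
End state p5 is not accepting.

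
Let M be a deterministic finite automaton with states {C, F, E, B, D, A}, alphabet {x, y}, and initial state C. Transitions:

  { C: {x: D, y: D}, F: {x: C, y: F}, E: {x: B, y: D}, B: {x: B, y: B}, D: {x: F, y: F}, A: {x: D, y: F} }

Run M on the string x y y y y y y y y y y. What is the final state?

F

Trace: C -x-> D -y-> F -y-> F -y-> F -y-> F -y-> F -y-> F -y-> F -y-> F -y-> F -y-> F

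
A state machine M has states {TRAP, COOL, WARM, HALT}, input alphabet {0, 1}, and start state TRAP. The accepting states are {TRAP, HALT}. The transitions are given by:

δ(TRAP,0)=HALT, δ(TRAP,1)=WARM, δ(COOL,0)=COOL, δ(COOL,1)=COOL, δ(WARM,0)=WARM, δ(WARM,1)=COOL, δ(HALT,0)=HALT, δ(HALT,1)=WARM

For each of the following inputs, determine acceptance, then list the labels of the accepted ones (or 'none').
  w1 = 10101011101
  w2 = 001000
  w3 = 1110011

w1:
  start at TRAP
  read '1': TRAP → WARM
  read '0': WARM → WARM
  read '1': WARM → COOL
  read '0': COOL → COOL
  read '1': COOL → COOL
  read '0': COOL → COOL
  read '1': COOL → COOL
  read '1': COOL → COOL
  read '1': COOL → COOL
  read '0': COOL → COOL
  read '1': COOL → COOL
  end COOL, rejected
w2:
  start at TRAP
  read '0': TRAP → HALT
  read '0': HALT → HALT
  read '1': HALT → WARM
  read '0': WARM → WARM
  read '0': WARM → WARM
  read '0': WARM → WARM
  end WARM, rejected
w3:
  start at TRAP
  read '1': TRAP → WARM
  read '1': WARM → COOL
  read '1': COOL → COOL
  read '0': COOL → COOL
  read '0': COOL → COOL
  read '1': COOL → COOL
  read '1': COOL → COOL
  end COOL, rejected

none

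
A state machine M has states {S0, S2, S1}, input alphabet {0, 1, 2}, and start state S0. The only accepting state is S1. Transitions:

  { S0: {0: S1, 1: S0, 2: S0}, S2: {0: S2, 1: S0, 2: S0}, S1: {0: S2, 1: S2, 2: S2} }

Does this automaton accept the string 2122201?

No

Trace: S0 -2-> S0 -1-> S0 -2-> S0 -2-> S0 -2-> S0 -0-> S1 -1-> S2
End state S2 is not accepting.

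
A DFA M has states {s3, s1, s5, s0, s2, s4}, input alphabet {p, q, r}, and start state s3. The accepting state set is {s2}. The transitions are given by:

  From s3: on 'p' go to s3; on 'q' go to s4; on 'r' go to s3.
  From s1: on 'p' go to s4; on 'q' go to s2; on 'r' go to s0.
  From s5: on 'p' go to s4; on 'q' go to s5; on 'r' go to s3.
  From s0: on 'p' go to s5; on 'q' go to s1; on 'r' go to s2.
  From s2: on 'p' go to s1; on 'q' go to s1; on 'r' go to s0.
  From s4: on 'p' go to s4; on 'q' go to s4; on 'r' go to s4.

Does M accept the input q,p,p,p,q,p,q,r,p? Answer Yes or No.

s3 → s4 → s4 → s4 → s4 → s4 → s4 → s4 → s4 → s4
End state s4 is not accepting.

No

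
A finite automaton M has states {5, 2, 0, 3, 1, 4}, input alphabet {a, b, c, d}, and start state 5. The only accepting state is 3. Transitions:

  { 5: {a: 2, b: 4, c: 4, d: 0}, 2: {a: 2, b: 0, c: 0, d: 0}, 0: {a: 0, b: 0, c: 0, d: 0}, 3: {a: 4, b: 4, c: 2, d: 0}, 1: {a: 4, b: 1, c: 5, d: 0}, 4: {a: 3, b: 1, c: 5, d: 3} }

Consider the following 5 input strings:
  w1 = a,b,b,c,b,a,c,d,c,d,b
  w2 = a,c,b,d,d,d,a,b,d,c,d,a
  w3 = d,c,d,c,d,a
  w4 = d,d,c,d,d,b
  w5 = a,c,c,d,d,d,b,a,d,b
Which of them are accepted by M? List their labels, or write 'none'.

w1: 5 → 2 → 0 → 0 → 0 → 0 → 0 → 0 → 0 → 0 → 0 → 0  → end 0, rejected
w2: 5 → 2 → 0 → 0 → 0 → 0 → 0 → 0 → 0 → 0 → 0 → 0 → 0  → end 0, rejected
w3: 5 → 0 → 0 → 0 → 0 → 0 → 0  → end 0, rejected
w4: 5 → 0 → 0 → 0 → 0 → 0 → 0  → end 0, rejected
w5: 5 → 2 → 0 → 0 → 0 → 0 → 0 → 0 → 0 → 0 → 0  → end 0, rejected

none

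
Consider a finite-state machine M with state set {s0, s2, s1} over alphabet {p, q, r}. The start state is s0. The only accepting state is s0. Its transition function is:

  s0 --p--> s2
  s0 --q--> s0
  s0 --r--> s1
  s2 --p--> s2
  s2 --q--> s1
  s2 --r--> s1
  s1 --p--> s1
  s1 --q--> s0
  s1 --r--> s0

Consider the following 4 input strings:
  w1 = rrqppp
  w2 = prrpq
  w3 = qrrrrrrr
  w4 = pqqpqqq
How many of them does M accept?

1

w1: s0 → s1 → s0 → s0 → s2 → s2 → s2  → end s2, rejected
w2: s0 → s2 → s1 → s0 → s2 → s1  → end s1, rejected
w3: s0 → s0 → s1 → s0 → s1 → s0 → s1 → s0 → s1  → end s1, rejected
w4: s0 → s2 → s1 → s0 → s2 → s1 → s0 → s0  → end s0, accepted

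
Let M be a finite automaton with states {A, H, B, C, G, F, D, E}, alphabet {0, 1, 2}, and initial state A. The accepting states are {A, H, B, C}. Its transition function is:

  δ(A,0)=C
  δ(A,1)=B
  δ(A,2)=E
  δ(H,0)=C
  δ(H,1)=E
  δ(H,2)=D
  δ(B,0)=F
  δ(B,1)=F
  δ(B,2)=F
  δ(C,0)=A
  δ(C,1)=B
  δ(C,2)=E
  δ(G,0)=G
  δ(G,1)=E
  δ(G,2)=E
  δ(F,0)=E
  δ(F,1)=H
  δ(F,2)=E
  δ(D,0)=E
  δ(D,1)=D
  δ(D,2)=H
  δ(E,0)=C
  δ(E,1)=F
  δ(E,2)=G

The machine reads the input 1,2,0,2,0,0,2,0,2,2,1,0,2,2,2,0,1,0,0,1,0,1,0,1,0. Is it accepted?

A → B → F → E → G → G → G → E → C → E → G → E → C → E → G → E → C → B → F → E → F → E → F → E → F → E
End state E is not accepting.

No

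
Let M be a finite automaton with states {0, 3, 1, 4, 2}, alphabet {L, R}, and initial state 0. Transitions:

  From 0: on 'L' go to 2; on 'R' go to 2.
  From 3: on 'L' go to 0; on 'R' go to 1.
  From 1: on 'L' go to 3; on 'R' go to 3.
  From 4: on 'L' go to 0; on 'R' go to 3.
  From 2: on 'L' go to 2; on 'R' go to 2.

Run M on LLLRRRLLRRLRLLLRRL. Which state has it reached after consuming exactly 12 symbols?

2

Trace: 0 -L-> 2 -L-> 2 -L-> 2 -R-> 2 -R-> 2 -R-> 2 -L-> 2 -L-> 2 -R-> 2 -R-> 2 -L-> 2 -R-> 2
After 12 symbols: 2.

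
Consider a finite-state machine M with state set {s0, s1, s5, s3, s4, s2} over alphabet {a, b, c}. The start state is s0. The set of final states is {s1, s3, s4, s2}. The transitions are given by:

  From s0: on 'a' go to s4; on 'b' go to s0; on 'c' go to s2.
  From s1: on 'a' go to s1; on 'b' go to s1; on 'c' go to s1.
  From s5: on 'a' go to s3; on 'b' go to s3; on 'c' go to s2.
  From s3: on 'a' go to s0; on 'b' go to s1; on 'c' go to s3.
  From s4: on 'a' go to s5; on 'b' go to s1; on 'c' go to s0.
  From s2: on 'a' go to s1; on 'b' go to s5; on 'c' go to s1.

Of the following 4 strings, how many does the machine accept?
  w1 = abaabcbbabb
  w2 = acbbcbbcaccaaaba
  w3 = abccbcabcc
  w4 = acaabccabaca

4

w1: Trace: s0 -a-> s4 -b-> s1 -a-> s1 -a-> s1 -b-> s1 -c-> s1 -b-> s1 -b-> s1 -a-> s1 -b-> s1 -b-> s1  → end s1, accepted
w2: Trace: s0 -a-> s4 -c-> s0 -b-> s0 -b-> s0 -c-> s2 -b-> s5 -b-> s3 -c-> s3 -a-> s0 -c-> s2 -c-> s1 -a-> s1 -a-> s1 -a-> s1 -b-> s1 -a-> s1  → end s1, accepted
w3: Trace: s0 -a-> s4 -b-> s1 -c-> s1 -c-> s1 -b-> s1 -c-> s1 -a-> s1 -b-> s1 -c-> s1 -c-> s1  → end s1, accepted
w4: Trace: s0 -a-> s4 -c-> s0 -a-> s4 -a-> s5 -b-> s3 -c-> s3 -c-> s3 -a-> s0 -b-> s0 -a-> s4 -c-> s0 -a-> s4  → end s4, accepted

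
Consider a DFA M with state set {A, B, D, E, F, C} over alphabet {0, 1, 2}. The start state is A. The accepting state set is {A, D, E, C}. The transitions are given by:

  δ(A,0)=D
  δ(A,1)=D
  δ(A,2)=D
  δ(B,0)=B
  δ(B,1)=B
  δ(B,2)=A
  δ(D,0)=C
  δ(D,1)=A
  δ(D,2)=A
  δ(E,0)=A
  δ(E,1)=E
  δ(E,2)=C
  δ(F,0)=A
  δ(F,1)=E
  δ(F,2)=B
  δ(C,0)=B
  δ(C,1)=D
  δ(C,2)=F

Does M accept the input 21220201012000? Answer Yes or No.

No

A → D → A → D → A → D → A → D → A → D → A → D → C → B → B
End state B is not accepting.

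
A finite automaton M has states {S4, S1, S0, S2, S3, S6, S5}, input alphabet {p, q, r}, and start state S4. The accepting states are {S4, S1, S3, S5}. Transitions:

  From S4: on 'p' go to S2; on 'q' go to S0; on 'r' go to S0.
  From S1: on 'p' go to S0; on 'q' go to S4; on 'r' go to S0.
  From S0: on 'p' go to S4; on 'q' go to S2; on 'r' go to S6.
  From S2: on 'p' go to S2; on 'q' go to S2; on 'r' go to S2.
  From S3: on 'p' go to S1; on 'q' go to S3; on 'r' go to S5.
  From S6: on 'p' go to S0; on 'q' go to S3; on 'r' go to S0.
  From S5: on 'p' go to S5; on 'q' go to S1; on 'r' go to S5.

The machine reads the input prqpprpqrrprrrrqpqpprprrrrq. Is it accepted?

Trace: S4 -p-> S2 -r-> S2 -q-> S2 -p-> S2 -p-> S2 -r-> S2 -p-> S2 -q-> S2 -r-> S2 -r-> S2 -p-> S2 -r-> S2 -r-> S2 -r-> S2 -r-> S2 -q-> S2 -p-> S2 -q-> S2 -p-> S2 -p-> S2 -r-> S2 -p-> S2 -r-> S2 -r-> S2 -r-> S2 -r-> S2 -q-> S2
End state S2 is not accepting.

No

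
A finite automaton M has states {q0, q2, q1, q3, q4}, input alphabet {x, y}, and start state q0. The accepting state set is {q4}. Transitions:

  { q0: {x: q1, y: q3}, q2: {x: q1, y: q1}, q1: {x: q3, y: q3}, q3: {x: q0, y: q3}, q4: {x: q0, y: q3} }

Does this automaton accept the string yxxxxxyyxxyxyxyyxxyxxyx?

No

start at q0
read 'y': q0 → q3
read 'x': q3 → q0
read 'x': q0 → q1
read 'x': q1 → q3
read 'x': q3 → q0
read 'x': q0 → q1
read 'y': q1 → q3
read 'y': q3 → q3
read 'x': q3 → q0
read 'x': q0 → q1
read 'y': q1 → q3
read 'x': q3 → q0
read 'y': q0 → q3
read 'x': q3 → q0
read 'y': q0 → q3
read 'y': q3 → q3
read 'x': q3 → q0
read 'x': q0 → q1
read 'y': q1 → q3
read 'x': q3 → q0
read 'x': q0 → q1
read 'y': q1 → q3
read 'x': q3 → q0
End state q0 is not accepting.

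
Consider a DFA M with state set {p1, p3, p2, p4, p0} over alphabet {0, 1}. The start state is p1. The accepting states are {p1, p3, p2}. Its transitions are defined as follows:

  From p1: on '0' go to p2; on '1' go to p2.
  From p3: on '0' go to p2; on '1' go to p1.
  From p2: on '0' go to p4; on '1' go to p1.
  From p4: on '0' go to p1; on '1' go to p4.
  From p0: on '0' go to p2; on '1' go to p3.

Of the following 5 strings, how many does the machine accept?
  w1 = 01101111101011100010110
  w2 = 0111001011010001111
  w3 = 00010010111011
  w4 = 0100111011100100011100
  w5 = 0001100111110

w1: Trace: p1 -0-> p2 -1-> p1 -1-> p2 -0-> p4 -1-> p4 -1-> p4 -1-> p4 -1-> p4 -1-> p4 -0-> p1 -1-> p2 -0-> p4 -1-> p4 -1-> p4 -1-> p4 -0-> p1 -0-> p2 -0-> p4 -1-> p4 -0-> p1 -1-> p2 -1-> p1 -0-> p2  → end p2, accepted
w2: Trace: p1 -0-> p2 -1-> p1 -1-> p2 -1-> p1 -0-> p2 -0-> p4 -1-> p4 -0-> p1 -1-> p2 -1-> p1 -0-> p2 -1-> p1 -0-> p2 -0-> p4 -0-> p1 -1-> p2 -1-> p1 -1-> p2 -1-> p1  → end p1, accepted
w3: Trace: p1 -0-> p2 -0-> p4 -0-> p1 -1-> p2 -0-> p4 -0-> p1 -1-> p2 -0-> p4 -1-> p4 -1-> p4 -1-> p4 -0-> p1 -1-> p2 -1-> p1  → end p1, accepted
w4: Trace: p1 -0-> p2 -1-> p1 -0-> p2 -0-> p4 -1-> p4 -1-> p4 -1-> p4 -0-> p1 -1-> p2 -1-> p1 -1-> p2 -0-> p4 -0-> p1 -1-> p2 -0-> p4 -0-> p1 -0-> p2 -1-> p1 -1-> p2 -1-> p1 -0-> p2 -0-> p4  → end p4, rejected
w5: Trace: p1 -0-> p2 -0-> p4 -0-> p1 -1-> p2 -1-> p1 -0-> p2 -0-> p4 -1-> p4 -1-> p4 -1-> p4 -1-> p4 -1-> p4 -0-> p1  → end p1, accepted

4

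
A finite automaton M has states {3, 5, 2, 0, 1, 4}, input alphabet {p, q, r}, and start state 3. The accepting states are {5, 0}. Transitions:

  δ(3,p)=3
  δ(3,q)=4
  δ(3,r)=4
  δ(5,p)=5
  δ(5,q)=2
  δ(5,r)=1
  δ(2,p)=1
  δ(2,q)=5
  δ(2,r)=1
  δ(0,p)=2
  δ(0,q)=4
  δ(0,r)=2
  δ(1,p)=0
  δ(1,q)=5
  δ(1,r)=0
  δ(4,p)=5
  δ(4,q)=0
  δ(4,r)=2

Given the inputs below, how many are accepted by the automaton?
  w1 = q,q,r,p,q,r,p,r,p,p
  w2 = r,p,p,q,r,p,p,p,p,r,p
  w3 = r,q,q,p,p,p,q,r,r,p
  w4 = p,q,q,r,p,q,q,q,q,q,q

w1: 3 → 4 → 0 → 2 → 1 → 5 → 1 → 0 → 2 → 1 → 0  → end 0, accepted
w2: 3 → 4 → 5 → 5 → 2 → 1 → 0 → 2 → 1 → 0 → 2 → 1  → end 1, rejected
w3: 3 → 4 → 0 → 4 → 5 → 5 → 5 → 2 → 1 → 0 → 2  → end 2, rejected
w4: 3 → 3 → 4 → 0 → 2 → 1 → 5 → 2 → 5 → 2 → 5 → 2  → end 2, rejected

1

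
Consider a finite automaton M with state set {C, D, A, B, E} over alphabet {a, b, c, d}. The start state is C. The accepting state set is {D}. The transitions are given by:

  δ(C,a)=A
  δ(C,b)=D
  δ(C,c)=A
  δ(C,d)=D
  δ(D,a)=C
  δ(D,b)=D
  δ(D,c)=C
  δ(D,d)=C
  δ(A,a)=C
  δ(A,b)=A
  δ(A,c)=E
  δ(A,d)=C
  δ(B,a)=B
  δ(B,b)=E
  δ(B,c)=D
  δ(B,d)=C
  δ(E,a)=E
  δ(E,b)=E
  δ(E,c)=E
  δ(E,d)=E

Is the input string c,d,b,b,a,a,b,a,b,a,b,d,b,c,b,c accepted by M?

start at C
read 'c': C → A
read 'd': A → C
read 'b': C → D
read 'b': D → D
read 'a': D → C
read 'a': C → A
read 'b': A → A
read 'a': A → C
read 'b': C → D
read 'a': D → C
read 'b': C → D
read 'd': D → C
read 'b': C → D
read 'c': D → C
read 'b': C → D
read 'c': D → C
End state C is not accepting.

No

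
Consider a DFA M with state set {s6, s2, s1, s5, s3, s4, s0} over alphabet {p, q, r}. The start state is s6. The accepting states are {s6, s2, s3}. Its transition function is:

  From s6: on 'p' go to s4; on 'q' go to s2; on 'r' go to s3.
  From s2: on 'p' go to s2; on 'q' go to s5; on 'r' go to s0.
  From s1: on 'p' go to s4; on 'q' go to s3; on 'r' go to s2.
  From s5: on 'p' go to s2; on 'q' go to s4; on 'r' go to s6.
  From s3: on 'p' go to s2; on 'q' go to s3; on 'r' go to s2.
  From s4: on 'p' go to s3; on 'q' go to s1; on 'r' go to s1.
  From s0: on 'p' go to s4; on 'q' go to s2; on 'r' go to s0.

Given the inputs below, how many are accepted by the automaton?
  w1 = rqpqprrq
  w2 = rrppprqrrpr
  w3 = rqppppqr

w1: Trace: s6 -r-> s3 -q-> s3 -p-> s2 -q-> s5 -p-> s2 -r-> s0 -r-> s0 -q-> s2  → end s2, accepted
w2: Trace: s6 -r-> s3 -r-> s2 -p-> s2 -p-> s2 -p-> s2 -r-> s0 -q-> s2 -r-> s0 -r-> s0 -p-> s4 -r-> s1  → end s1, rejected
w3: Trace: s6 -r-> s3 -q-> s3 -p-> s2 -p-> s2 -p-> s2 -p-> s2 -q-> s5 -r-> s6  → end s6, accepted

2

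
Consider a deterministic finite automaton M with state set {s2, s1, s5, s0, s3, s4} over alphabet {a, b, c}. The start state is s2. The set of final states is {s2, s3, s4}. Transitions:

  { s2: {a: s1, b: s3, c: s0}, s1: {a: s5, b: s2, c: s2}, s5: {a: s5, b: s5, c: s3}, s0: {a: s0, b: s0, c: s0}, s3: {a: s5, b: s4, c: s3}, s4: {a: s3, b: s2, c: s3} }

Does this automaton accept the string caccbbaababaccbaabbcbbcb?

start at s2
read 'c': s2 → s0
read 'a': s0 → s0
read 'c': s0 → s0
read 'c': s0 → s0
read 'b': s0 → s0
read 'b': s0 → s0
read 'a': s0 → s0
read 'a': s0 → s0
read 'b': s0 → s0
read 'a': s0 → s0
read 'b': s0 → s0
read 'a': s0 → s0
read 'c': s0 → s0
read 'c': s0 → s0
read 'b': s0 → s0
read 'a': s0 → s0
read 'a': s0 → s0
read 'b': s0 → s0
read 'b': s0 → s0
read 'c': s0 → s0
read 'b': s0 → s0
read 'b': s0 → s0
read 'c': s0 → s0
read 'b': s0 → s0
End state s0 is not accepting.

No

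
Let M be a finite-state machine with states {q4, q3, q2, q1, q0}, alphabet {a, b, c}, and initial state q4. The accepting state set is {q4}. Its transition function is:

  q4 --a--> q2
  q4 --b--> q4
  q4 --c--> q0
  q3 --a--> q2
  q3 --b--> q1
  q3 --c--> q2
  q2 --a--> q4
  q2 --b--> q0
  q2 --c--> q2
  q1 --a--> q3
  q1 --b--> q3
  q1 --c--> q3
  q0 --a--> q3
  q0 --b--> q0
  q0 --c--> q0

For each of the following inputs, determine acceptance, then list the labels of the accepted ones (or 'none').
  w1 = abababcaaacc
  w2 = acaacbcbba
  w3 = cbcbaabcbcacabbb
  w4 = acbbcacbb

w3

w1:
  start at q4
  read 'a': q4 → q2
  read 'b': q2 → q0
  read 'a': q0 → q3
  read 'b': q3 → q1
  read 'a': q1 → q3
  read 'b': q3 → q1
  read 'c': q1 → q3
  read 'a': q3 → q2
  read 'a': q2 → q4
  read 'a': q4 → q2
  read 'c': q2 → q2
  read 'c': q2 → q2
  end q2, rejected
w2:
  start at q4
  read 'a': q4 → q2
  read 'c': q2 → q2
  read 'a': q2 → q4
  read 'a': q4 → q2
  read 'c': q2 → q2
  read 'b': q2 → q0
  read 'c': q0 → q0
  read 'b': q0 → q0
  read 'b': q0 → q0
  read 'a': q0 → q3
  end q3, rejected
w3:
  start at q4
  read 'c': q4 → q0
  read 'b': q0 → q0
  read 'c': q0 → q0
  read 'b': q0 → q0
  read 'a': q0 → q3
  read 'a': q3 → q2
  read 'b': q2 → q0
  read 'c': q0 → q0
  read 'b': q0 → q0
  read 'c': q0 → q0
  read 'a': q0 → q3
  read 'c': q3 → q2
  read 'a': q2 → q4
  read 'b': q4 → q4
  read 'b': q4 → q4
  read 'b': q4 → q4
  end q4, accepted
w4:
  start at q4
  read 'a': q4 → q2
  read 'c': q2 → q2
  read 'b': q2 → q0
  read 'b': q0 → q0
  read 'c': q0 → q0
  read 'a': q0 → q3
  read 'c': q3 → q2
  read 'b': q2 → q0
  read 'b': q0 → q0
  end q0, rejected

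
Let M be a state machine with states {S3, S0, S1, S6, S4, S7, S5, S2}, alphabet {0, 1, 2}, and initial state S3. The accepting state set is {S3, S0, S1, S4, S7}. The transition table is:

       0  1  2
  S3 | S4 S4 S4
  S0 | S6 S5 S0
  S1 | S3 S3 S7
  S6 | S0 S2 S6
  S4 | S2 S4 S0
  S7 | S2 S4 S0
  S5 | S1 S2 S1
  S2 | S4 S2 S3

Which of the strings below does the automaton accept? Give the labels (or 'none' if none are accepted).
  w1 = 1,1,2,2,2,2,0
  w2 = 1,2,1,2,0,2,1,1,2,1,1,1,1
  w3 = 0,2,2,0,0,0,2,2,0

w3

w1:
  start at S3
  read '1': S3 → S4
  read '1': S4 → S4
  read '2': S4 → S0
  read '2': S0 → S0
  read '2': S0 → S0
  read '2': S0 → S0
  read '0': S0 → S6
  end S6, rejected
w2:
  start at S3
  read '1': S3 → S4
  read '2': S4 → S0
  read '1': S0 → S5
  read '2': S5 → S1
  read '0': S1 → S3
  read '2': S3 → S4
  read '1': S4 → S4
  read '1': S4 → S4
  read '2': S4 → S0
  read '1': S0 → S5
  read '1': S5 → S2
  read '1': S2 → S2
  read '1': S2 → S2
  end S2, rejected
w3:
  start at S3
  read '0': S3 → S4
  read '2': S4 → S0
  read '2': S0 → S0
  read '0': S0 → S6
  read '0': S6 → S0
  read '0': S0 → S6
  read '2': S6 → S6
  read '2': S6 → S6
  read '0': S6 → S0
  end S0, accepted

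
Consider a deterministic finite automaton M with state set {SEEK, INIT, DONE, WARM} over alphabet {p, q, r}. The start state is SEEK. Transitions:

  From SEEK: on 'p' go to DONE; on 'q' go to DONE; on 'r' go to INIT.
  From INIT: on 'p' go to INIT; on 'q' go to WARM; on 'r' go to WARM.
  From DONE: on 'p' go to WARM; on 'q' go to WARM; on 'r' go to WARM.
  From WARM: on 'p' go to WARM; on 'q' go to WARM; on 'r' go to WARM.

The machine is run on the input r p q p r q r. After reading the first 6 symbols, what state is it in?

SEEK → INIT → INIT → WARM → WARM → WARM → WARM
After 6 symbols: WARM.

WARM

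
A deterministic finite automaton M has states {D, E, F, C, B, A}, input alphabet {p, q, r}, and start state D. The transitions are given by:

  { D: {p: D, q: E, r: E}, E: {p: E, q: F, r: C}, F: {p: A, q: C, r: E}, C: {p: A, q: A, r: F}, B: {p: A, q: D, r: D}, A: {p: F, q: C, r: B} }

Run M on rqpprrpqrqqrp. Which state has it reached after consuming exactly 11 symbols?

D → E → F → A → F → E → C → A → C → F → C → A
After 11 symbols: A.

A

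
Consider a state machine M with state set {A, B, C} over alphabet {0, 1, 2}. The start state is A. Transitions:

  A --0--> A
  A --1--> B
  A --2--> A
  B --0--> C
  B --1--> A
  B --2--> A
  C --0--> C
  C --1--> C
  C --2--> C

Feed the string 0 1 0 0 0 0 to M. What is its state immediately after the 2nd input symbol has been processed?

B

Trace: A -0-> A -1-> B
After 2 symbols: B.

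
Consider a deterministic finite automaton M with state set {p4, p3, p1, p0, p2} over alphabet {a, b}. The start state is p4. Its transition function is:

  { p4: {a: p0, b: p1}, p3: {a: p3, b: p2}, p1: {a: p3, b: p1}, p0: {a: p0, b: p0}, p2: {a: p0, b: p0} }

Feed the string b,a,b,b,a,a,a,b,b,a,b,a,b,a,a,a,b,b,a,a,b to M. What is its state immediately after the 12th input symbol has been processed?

p4 → p1 → p3 → p2 → p0 → p0 → p0 → p0 → p0 → p0 → p0 → p0 → p0
After 12 symbols: p0.

p0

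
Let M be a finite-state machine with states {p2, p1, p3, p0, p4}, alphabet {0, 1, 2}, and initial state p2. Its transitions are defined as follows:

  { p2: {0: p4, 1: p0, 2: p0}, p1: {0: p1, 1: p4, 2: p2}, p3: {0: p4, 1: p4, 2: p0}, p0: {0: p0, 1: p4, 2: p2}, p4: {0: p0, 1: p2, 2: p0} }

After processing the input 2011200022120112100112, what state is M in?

start at p2
read '2': p2 → p0
read '0': p0 → p0
read '1': p0 → p4
read '1': p4 → p2
read '2': p2 → p0
read '0': p0 → p0
read '0': p0 → p0
read '0': p0 → p0
read '2': p0 → p2
read '2': p2 → p0
read '1': p0 → p4
read '2': p4 → p0
read '0': p0 → p0
read '1': p0 → p4
read '1': p4 → p2
read '2': p2 → p0
read '1': p0 → p4
read '0': p4 → p0
read '0': p0 → p0
read '1': p0 → p4
read '1': p4 → p2
read '2': p2 → p0

p0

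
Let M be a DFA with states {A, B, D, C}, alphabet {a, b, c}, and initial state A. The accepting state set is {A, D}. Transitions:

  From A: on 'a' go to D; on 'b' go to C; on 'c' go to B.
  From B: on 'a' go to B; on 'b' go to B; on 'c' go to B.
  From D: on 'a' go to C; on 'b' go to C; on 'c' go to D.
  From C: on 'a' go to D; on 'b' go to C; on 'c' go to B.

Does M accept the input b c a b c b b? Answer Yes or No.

start at A
read 'b': A → C
read 'c': C → B
read 'a': B → B
read 'b': B → B
read 'c': B → B
read 'b': B → B
read 'b': B → B
End state B is not accepting.

No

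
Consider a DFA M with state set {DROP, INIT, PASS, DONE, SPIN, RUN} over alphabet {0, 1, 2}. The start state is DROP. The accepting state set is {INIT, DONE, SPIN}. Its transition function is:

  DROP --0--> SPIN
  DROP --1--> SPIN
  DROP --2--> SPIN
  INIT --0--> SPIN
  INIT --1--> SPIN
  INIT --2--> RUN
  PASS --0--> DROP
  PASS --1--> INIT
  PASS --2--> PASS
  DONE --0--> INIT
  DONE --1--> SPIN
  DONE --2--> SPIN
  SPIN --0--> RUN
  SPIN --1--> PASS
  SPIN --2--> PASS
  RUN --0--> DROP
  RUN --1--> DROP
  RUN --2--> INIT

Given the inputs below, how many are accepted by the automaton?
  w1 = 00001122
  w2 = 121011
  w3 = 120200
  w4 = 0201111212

w1:
  start at DROP
  read '0': DROP → SPIN
  read '0': SPIN → RUN
  read '0': RUN → DROP
  read '0': DROP → SPIN
  read '1': SPIN → PASS
  read '1': PASS → INIT
  read '2': INIT → RUN
  read '2': RUN → INIT
  end INIT, accepted
w2:
  start at DROP
  read '1': DROP → SPIN
  read '2': SPIN → PASS
  read '1': PASS → INIT
  read '0': INIT → SPIN
  read '1': SPIN → PASS
  read '1': PASS → INIT
  end INIT, accepted
w3:
  start at DROP
  read '1': DROP → SPIN
  read '2': SPIN → PASS
  read '0': PASS → DROP
  read '2': DROP → SPIN
  read '0': SPIN → RUN
  read '0': RUN → DROP
  end DROP, rejected
w4:
  start at DROP
  read '0': DROP → SPIN
  read '2': SPIN → PASS
  read '0': PASS → DROP
  read '1': DROP → SPIN
  read '1': SPIN → PASS
  read '1': PASS → INIT
  read '1': INIT → SPIN
  read '2': SPIN → PASS
  read '1': PASS → INIT
  read '2': INIT → RUN
  end RUN, rejected

2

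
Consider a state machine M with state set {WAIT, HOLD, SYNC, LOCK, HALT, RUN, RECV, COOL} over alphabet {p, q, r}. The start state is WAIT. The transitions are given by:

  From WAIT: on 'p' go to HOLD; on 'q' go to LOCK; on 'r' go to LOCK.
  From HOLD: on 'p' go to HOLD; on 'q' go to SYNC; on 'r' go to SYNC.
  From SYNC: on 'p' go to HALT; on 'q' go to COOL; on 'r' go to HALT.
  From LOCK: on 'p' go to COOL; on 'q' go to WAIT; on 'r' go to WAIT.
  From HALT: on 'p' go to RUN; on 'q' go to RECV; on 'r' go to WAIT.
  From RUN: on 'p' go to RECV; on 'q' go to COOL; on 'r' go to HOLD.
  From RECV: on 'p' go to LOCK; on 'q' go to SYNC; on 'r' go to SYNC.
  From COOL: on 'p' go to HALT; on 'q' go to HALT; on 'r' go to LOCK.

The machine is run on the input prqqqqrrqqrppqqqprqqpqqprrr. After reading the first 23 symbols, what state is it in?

COOL

WAIT → HOLD → SYNC → COOL → HALT → RECV → SYNC → HALT → WAIT → LOCK → WAIT → LOCK → COOL → HALT → RECV → SYNC → COOL → HALT → WAIT → LOCK → WAIT → HOLD → SYNC → COOL
After 23 symbols: COOL.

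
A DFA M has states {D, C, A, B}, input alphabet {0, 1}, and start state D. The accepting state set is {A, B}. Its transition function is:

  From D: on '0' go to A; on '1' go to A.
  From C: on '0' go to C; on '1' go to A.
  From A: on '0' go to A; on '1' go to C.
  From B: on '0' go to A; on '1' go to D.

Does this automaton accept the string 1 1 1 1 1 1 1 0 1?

D → A → C → A → C → A → C → A → A → C
End state C is not accepting.

No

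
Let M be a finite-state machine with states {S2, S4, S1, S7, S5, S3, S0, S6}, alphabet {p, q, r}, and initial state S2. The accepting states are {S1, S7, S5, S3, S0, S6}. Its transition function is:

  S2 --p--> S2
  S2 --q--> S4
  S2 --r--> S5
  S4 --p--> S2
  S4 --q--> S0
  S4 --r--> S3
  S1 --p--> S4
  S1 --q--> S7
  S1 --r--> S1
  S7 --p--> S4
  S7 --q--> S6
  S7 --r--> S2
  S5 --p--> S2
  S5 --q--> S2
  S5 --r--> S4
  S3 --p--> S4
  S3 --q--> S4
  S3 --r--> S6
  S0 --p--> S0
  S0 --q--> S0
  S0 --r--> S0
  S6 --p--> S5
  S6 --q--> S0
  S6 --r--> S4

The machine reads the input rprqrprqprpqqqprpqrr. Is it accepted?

Yes

start at S2
read 'r': S2 → S5
read 'p': S5 → S2
read 'r': S2 → S5
read 'q': S5 → S2
read 'r': S2 → S5
read 'p': S5 → S2
read 'r': S2 → S5
read 'q': S5 → S2
read 'p': S2 → S2
read 'r': S2 → S5
read 'p': S5 → S2
read 'q': S2 → S4
read 'q': S4 → S0
read 'q': S0 → S0
read 'p': S0 → S0
read 'r': S0 → S0
read 'p': S0 → S0
read 'q': S0 → S0
read 'r': S0 → S0
read 'r': S0 → S0
End state S0 is accepting.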